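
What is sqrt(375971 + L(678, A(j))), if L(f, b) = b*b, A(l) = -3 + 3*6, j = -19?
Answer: 2*sqrt(94049) ≈ 613.35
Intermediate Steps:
A(l) = 15 (A(l) = -3 + 18 = 15)
L(f, b) = b**2
sqrt(375971 + L(678, A(j))) = sqrt(375971 + 15**2) = sqrt(375971 + 225) = sqrt(376196) = 2*sqrt(94049)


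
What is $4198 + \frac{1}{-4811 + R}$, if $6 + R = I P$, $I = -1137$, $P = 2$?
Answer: $\frac{29768017}{7091} \approx 4198.0$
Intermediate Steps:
$R = -2280$ ($R = -6 - 2274 = -2280$)
$4198 + \frac{1}{-4811 + R} = 4198 + \frac{1}{-4811 - 2280} = 4198 + \frac{1}{-7091} = 4198 - \frac{1}{7091} = \frac{29768017}{7091}$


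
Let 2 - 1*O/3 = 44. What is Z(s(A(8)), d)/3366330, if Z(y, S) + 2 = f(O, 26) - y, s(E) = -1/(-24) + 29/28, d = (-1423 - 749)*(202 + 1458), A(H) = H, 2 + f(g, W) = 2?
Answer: -47/51413040 ≈ -9.1416e-7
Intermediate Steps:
O = -126 (O = 6 - 3*44 = 6 - 132 = -126)
f(g, W) = 0 (f(g, W) = -2 + 2 = 0)
d = -3605520 (d = -2172*1660 = -3605520)
s(E) = 181/168 (s(E) = -1*(-1/24) + 29*(1/28) = 1/24 + 29/28 = 181/168)
Z(y, S) = -2 - y (Z(y, S) = -2 + (0 - y) = -2 - y)
Z(s(A(8)), d)/3366330 = (-2 - 1*181/168)/3366330 = (-2 - 181/168)*(1/3366330) = -517/168*1/3366330 = -47/51413040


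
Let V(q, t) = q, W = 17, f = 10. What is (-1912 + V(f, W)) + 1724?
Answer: -178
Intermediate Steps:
(-1912 + V(f, W)) + 1724 = (-1912 + 10) + 1724 = -1902 + 1724 = -178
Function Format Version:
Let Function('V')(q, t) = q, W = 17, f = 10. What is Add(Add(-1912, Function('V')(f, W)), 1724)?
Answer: -178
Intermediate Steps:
Add(Add(-1912, Function('V')(f, W)), 1724) = Add(Add(-1912, 10), 1724) = Add(-1902, 1724) = -178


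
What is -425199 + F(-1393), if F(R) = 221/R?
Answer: -592302428/1393 ≈ -4.2520e+5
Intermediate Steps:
-425199 + F(-1393) = -425199 + 221/(-1393) = -425199 + 221*(-1/1393) = -425199 - 221/1393 = -592302428/1393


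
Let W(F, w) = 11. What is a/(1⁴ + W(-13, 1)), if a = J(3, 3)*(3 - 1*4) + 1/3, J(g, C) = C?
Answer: -2/9 ≈ -0.22222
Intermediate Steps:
a = -8/3 (a = 3*(3 - 1*4) + 1/3 = 3*(3 - 4) + ⅓ = 3*(-1) + ⅓ = -3 + ⅓ = -8/3 ≈ -2.6667)
a/(1⁴ + W(-13, 1)) = -8/3/(1⁴ + 11) = -8/3/(1 + 11) = -8/3/12 = (1/12)*(-8/3) = -2/9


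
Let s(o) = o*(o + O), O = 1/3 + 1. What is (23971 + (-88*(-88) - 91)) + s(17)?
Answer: 95807/3 ≈ 31936.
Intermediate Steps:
O = 4/3 (O = ⅓ + 1 = 4/3 ≈ 1.3333)
s(o) = o*(4/3 + o) (s(o) = o*(o + 4/3) = o*(4/3 + o))
(23971 + (-88*(-88) - 91)) + s(17) = (23971 + (-88*(-88) - 91)) + (⅓)*17*(4 + 3*17) = (23971 + (7744 - 91)) + (⅓)*17*(4 + 51) = (23971 + 7653) + (⅓)*17*55 = 31624 + 935/3 = 95807/3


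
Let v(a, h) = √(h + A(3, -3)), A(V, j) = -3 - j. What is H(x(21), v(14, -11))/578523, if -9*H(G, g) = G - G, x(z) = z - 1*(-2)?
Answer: 0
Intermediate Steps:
x(z) = 2 + z (x(z) = z + 2 = 2 + z)
v(a, h) = √h (v(a, h) = √(h + (-3 - 1*(-3))) = √(h + (-3 + 3)) = √(h + 0) = √h)
H(G, g) = 0 (H(G, g) = -(G - G)/9 = -⅑*0 = 0)
H(x(21), v(14, -11))/578523 = 0/578523 = 0*(1/578523) = 0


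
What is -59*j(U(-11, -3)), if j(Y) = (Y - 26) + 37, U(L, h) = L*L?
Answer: -7788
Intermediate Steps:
U(L, h) = L²
j(Y) = 11 + Y (j(Y) = (-26 + Y) + 37 = 11 + Y)
-59*j(U(-11, -3)) = -59*(11 + (-11)²) = -59*(11 + 121) = -59*132 = -7788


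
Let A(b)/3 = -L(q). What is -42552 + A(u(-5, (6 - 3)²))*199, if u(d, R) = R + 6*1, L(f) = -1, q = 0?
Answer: -41955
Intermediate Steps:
u(d, R) = 6 + R (u(d, R) = R + 6 = 6 + R)
A(b) = 3 (A(b) = 3*(-1*(-1)) = 3*1 = 3)
-42552 + A(u(-5, (6 - 3)²))*199 = -42552 + 3*199 = -42552 + 597 = -41955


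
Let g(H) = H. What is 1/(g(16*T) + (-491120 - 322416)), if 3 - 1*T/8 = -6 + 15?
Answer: -1/814304 ≈ -1.2280e-6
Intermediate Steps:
T = -48 (T = 24 - 8*(-6 + 15) = 24 - 8*9 = 24 - 72 = -48)
1/(g(16*T) + (-491120 - 322416)) = 1/(16*(-48) + (-491120 - 322416)) = 1/(-768 - 813536) = 1/(-814304) = -1/814304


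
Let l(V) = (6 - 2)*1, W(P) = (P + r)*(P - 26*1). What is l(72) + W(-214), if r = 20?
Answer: 46564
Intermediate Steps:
W(P) = (-26 + P)*(20 + P) (W(P) = (P + 20)*(P - 26*1) = (20 + P)*(P - 26) = (20 + P)*(-26 + P) = (-26 + P)*(20 + P))
l(V) = 4 (l(V) = 4*1 = 4)
l(72) + W(-214) = 4 + (-520 + (-214)² - 6*(-214)) = 4 + (-520 + 45796 + 1284) = 4 + 46560 = 46564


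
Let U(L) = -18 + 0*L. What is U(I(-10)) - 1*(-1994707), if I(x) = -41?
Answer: 1994689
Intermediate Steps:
U(L) = -18 (U(L) = -18 + 0 = -18)
U(I(-10)) - 1*(-1994707) = -18 - 1*(-1994707) = -18 + 1994707 = 1994689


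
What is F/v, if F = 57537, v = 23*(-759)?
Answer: -19179/5819 ≈ -3.2959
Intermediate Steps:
v = -17457
F/v = 57537/(-17457) = 57537*(-1/17457) = -19179/5819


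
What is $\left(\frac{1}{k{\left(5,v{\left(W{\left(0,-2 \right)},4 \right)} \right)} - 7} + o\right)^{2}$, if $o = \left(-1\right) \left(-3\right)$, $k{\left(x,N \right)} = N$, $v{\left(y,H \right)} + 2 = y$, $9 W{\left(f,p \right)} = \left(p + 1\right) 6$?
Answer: $\frac{7056}{841} \approx 8.39$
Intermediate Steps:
$W{\left(f,p \right)} = \frac{2}{3} + \frac{2 p}{3}$ ($W{\left(f,p \right)} = \frac{\left(p + 1\right) 6}{9} = \frac{\left(1 + p\right) 6}{9} = \frac{6 + 6 p}{9} = \frac{2}{3} + \frac{2 p}{3}$)
$v{\left(y,H \right)} = -2 + y$
$o = 3$
$\left(\frac{1}{k{\left(5,v{\left(W{\left(0,-2 \right)},4 \right)} \right)} - 7} + o\right)^{2} = \left(\frac{1}{\left(-2 + \left(\frac{2}{3} + \frac{2}{3} \left(-2\right)\right)\right) - 7} + 3\right)^{2} = \left(\frac{1}{\left(-2 + \left(\frac{2}{3} - \frac{4}{3}\right)\right) - 7} + 3\right)^{2} = \left(\frac{1}{\left(-2 - \frac{2}{3}\right) - 7} + 3\right)^{2} = \left(\frac{1}{- \frac{8}{3} - 7} + 3\right)^{2} = \left(\frac{1}{- \frac{29}{3}} + 3\right)^{2} = \left(- \frac{3}{29} + 3\right)^{2} = \left(\frac{84}{29}\right)^{2} = \frac{7056}{841}$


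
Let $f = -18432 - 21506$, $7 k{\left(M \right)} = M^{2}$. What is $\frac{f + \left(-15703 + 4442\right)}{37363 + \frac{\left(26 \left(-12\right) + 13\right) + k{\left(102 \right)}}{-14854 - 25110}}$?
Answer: $- \frac{14322817852}{10452216213} \approx -1.3703$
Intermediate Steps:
$k{\left(M \right)} = \frac{M^{2}}{7}$
$f = -39938$ ($f = -18432 - 21506 = -39938$)
$\frac{f + \left(-15703 + 4442\right)}{37363 + \frac{\left(26 \left(-12\right) + 13\right) + k{\left(102 \right)}}{-14854 - 25110}} = \frac{-39938 + \left(-15703 + 4442\right)}{37363 + \frac{\left(26 \left(-12\right) + 13\right) + \frac{102^{2}}{7}}{-14854 - 25110}} = \frac{-39938 - 11261}{37363 + \frac{\left(-312 + 13\right) + \frac{1}{7} \cdot 10404}{-39964}} = - \frac{51199}{37363 + \left(-299 + \frac{10404}{7}\right) \left(- \frac{1}{39964}\right)} = - \frac{51199}{37363 + \frac{8311}{7} \left(- \frac{1}{39964}\right)} = - \frac{51199}{37363 - \frac{8311}{279748}} = - \frac{51199}{\frac{10452216213}{279748}} = \left(-51199\right) \frac{279748}{10452216213} = - \frac{14322817852}{10452216213}$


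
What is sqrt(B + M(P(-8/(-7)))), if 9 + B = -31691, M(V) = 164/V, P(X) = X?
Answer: I*sqrt(126226)/2 ≈ 177.64*I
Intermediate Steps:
B = -31700 (B = -9 - 31691 = -31700)
sqrt(B + M(P(-8/(-7)))) = sqrt(-31700 + 164/((-8/(-7)))) = sqrt(-31700 + 164/((-8*(-1/7)))) = sqrt(-31700 + 164/(8/7)) = sqrt(-31700 + 164*(7/8)) = sqrt(-31700 + 287/2) = sqrt(-63113/2) = I*sqrt(126226)/2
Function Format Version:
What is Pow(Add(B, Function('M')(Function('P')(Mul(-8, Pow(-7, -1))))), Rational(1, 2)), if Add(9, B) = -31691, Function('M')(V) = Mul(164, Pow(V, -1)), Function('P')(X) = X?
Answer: Mul(Rational(1, 2), I, Pow(126226, Rational(1, 2))) ≈ Mul(177.64, I)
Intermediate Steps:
B = -31700 (B = Add(-9, -31691) = -31700)
Pow(Add(B, Function('M')(Function('P')(Mul(-8, Pow(-7, -1))))), Rational(1, 2)) = Pow(Add(-31700, Mul(164, Pow(Mul(-8, Pow(-7, -1)), -1))), Rational(1, 2)) = Pow(Add(-31700, Mul(164, Pow(Mul(-8, Rational(-1, 7)), -1))), Rational(1, 2)) = Pow(Add(-31700, Mul(164, Pow(Rational(8, 7), -1))), Rational(1, 2)) = Pow(Add(-31700, Mul(164, Rational(7, 8))), Rational(1, 2)) = Pow(Add(-31700, Rational(287, 2)), Rational(1, 2)) = Pow(Rational(-63113, 2), Rational(1, 2)) = Mul(Rational(1, 2), I, Pow(126226, Rational(1, 2)))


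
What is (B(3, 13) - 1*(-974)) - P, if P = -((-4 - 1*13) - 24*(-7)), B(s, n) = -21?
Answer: 1104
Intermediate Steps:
P = -151 (P = -((-4 - 13) + 168) = -(-17 + 168) = -1*151 = -151)
(B(3, 13) - 1*(-974)) - P = (-21 - 1*(-974)) - 1*(-151) = (-21 + 974) + 151 = 953 + 151 = 1104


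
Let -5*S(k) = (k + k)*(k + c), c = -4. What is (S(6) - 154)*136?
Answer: -107984/5 ≈ -21597.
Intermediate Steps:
S(k) = -2*k*(-4 + k)/5 (S(k) = -(k + k)*(k - 4)/5 = -2*k*(-4 + k)/5)
(S(6) - 154)*136 = ((2/5)*6*(4 - 1*6) - 154)*136 = ((2/5)*6*(4 - 6) - 154)*136 = ((2/5)*6*(-2) - 154)*136 = (-24/5 - 154)*136 = -794/5*136 = -107984/5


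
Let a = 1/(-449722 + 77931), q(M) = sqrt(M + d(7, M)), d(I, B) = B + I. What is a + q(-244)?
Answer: -1/371791 + I*sqrt(481) ≈ -2.6897e-6 + 21.932*I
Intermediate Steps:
q(M) = sqrt(7 + 2*M) (q(M) = sqrt(M + (M + 7)) = sqrt(M + (7 + M)) = sqrt(7 + 2*M))
a = -1/371791 (a = 1/(-371791) = -1/371791 ≈ -2.6897e-6)
a + q(-244) = -1/371791 + sqrt(7 + 2*(-244)) = -1/371791 + sqrt(7 - 488) = -1/371791 + sqrt(-481) = -1/371791 + I*sqrt(481)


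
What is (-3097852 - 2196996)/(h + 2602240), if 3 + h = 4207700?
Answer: -5294848/6809937 ≈ -0.77752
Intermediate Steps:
h = 4207697 (h = -3 + 4207700 = 4207697)
(-3097852 - 2196996)/(h + 2602240) = (-3097852 - 2196996)/(4207697 + 2602240) = -5294848/6809937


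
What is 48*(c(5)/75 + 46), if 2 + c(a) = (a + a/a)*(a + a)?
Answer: 56128/25 ≈ 2245.1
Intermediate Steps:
c(a) = -2 + 2*a*(1 + a) (c(a) = -2 + (a + a/a)*(a + a) = -2 + (a + 1)*(2*a) = -2 + (1 + a)*(2*a) = -2 + 2*a*(1 + a))
48*(c(5)/75 + 46) = 48*((-2 + 2*5 + 2*5²)/75 + 46) = 48*((-2 + 10 + 2*25)*(1/75) + 46) = 48*((-2 + 10 + 50)*(1/75) + 46) = 48*(58*(1/75) + 46) = 48*(58/75 + 46) = 48*(3508/75) = 56128/25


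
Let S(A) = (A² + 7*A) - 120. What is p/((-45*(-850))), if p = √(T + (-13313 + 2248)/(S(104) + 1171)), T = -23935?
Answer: I*√151881790082/96351750 ≈ 0.0040448*I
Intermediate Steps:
S(A) = -120 + A² + 7*A
p = I*√151881790082/2519 (p = √(-23935 + (-13313 + 2248)/((-120 + 104² + 7*104) + 1171)) = √(-23935 - 11065/((-120 + 10816 + 728) + 1171)) = √(-23935 - 11065/(11424 + 1171)) = √(-23935 - 11065/12595) = √(-23935 - 11065*1/12595) = √(-23935 - 2213/2519) = √(-60294478/2519) = I*√151881790082/2519 ≈ 154.71*I)
p/((-45*(-850))) = (I*√151881790082/2519)/((-45*(-850))) = (I*√151881790082/2519)/38250 = (I*√151881790082/2519)*(1/38250) = I*√151881790082/96351750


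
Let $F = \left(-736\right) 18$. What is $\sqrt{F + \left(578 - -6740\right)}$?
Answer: $i \sqrt{5930} \approx 77.006 i$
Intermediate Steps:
$F = -13248$
$\sqrt{F + \left(578 - -6740\right)} = \sqrt{-13248 + \left(578 - -6740\right)} = \sqrt{-13248 + \left(578 + 6740\right)} = \sqrt{-13248 + 7318} = \sqrt{-5930} = i \sqrt{5930}$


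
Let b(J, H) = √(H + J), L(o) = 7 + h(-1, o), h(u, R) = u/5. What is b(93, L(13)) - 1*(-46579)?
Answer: 46579 + √2495/5 ≈ 46589.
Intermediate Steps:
h(u, R) = u/5 (h(u, R) = u*(⅕) = u/5)
L(o) = 34/5 (L(o) = 7 + (⅕)*(-1) = 7 - ⅕ = 34/5)
b(93, L(13)) - 1*(-46579) = √(34/5 + 93) - 1*(-46579) = √(499/5) + 46579 = √2495/5 + 46579 = 46579 + √2495/5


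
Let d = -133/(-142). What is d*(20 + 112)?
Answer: 8778/71 ≈ 123.63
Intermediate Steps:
d = 133/142 (d = -133*(-1/142) = 133/142 ≈ 0.93662)
d*(20 + 112) = 133*(20 + 112)/142 = (133/142)*132 = 8778/71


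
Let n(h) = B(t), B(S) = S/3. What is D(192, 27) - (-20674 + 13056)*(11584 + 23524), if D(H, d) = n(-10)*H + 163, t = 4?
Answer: 267453163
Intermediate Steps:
B(S) = S/3 (B(S) = S*(⅓) = S/3)
n(h) = 4/3 (n(h) = (⅓)*4 = 4/3)
D(H, d) = 163 + 4*H/3 (D(H, d) = 4*H/3 + 163 = 163 + 4*H/3)
D(192, 27) - (-20674 + 13056)*(11584 + 23524) = (163 + (4/3)*192) - (-20674 + 13056)*(11584 + 23524) = (163 + 256) - (-7618)*35108 = 419 - 1*(-267452744) = 419 + 267452744 = 267453163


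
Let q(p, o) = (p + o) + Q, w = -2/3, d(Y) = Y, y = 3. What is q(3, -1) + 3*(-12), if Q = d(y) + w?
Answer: -95/3 ≈ -31.667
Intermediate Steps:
w = -⅔ (w = -2*⅓ = -⅔ ≈ -0.66667)
Q = 7/3 (Q = 3 - ⅔ = 7/3 ≈ 2.3333)
q(p, o) = 7/3 + o + p (q(p, o) = (p + o) + 7/3 = (o + p) + 7/3 = 7/3 + o + p)
q(3, -1) + 3*(-12) = (7/3 - 1 + 3) + 3*(-12) = 13/3 - 36 = -95/3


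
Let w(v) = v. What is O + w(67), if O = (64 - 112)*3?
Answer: -77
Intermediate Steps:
O = -144 (O = -48*3 = -144)
O + w(67) = -144 + 67 = -77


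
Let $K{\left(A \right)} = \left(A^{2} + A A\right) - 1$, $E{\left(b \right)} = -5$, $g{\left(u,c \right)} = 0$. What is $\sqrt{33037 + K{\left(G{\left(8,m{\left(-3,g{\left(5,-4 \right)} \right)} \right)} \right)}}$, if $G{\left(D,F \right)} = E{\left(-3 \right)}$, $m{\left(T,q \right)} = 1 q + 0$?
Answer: $\sqrt{33086} \approx 181.9$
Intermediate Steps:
$m{\left(T,q \right)} = q$ ($m{\left(T,q \right)} = q + 0 = q$)
$G{\left(D,F \right)} = -5$
$K{\left(A \right)} = -1 + 2 A^{2}$ ($K{\left(A \right)} = \left(A^{2} + A^{2}\right) - 1 = 2 A^{2} - 1 = -1 + 2 A^{2}$)
$\sqrt{33037 + K{\left(G{\left(8,m{\left(-3,g{\left(5,-4 \right)} \right)} \right)} \right)}} = \sqrt{33037 - \left(1 - 2 \left(-5\right)^{2}\right)} = \sqrt{33037 + \left(-1 + 2 \cdot 25\right)} = \sqrt{33037 + \left(-1 + 50\right)} = \sqrt{33037 + 49} = \sqrt{33086}$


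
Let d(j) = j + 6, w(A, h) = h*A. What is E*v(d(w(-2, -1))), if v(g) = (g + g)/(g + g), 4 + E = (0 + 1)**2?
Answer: -3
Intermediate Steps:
w(A, h) = A*h
d(j) = 6 + j
E = -3 (E = -4 + (0 + 1)**2 = -4 + 1**2 = -4 + 1 = -3)
v(g) = 1 (v(g) = (2*g)/((2*g)) = (2*g)*(1/(2*g)) = 1)
E*v(d(w(-2, -1))) = -3*1 = -3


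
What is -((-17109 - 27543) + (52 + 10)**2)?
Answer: 40808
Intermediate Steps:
-((-17109 - 27543) + (52 + 10)**2) = -(-44652 + 62**2) = -(-44652 + 3844) = -1*(-40808) = 40808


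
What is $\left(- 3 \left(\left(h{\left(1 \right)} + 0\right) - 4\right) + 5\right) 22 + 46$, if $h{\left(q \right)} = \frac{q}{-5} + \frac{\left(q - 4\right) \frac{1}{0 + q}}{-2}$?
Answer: $\frac{1671}{5} \approx 334.2$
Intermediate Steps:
$h{\left(q \right)} = - \frac{q}{5} - \frac{-4 + q}{2 q}$ ($h{\left(q \right)} = q \left(- \frac{1}{5}\right) + \frac{-4 + q}{q} \left(- \frac{1}{2}\right) = - \frac{q}{5} + \frac{-4 + q}{q} \left(- \frac{1}{2}\right) = - \frac{q}{5} - \frac{-4 + q}{2 q}$)
$\left(- 3 \left(\left(h{\left(1 \right)} + 0\right) - 4\right) + 5\right) 22 + 46 = \left(- 3 \left(\left(\left(- \frac{1}{2} + \frac{2}{1} - \frac{1}{5}\right) + 0\right) - 4\right) + 5\right) 22 + 46 = \left(- 3 \left(\left(\left(- \frac{1}{2} + 2 \cdot 1 - \frac{1}{5}\right) + 0\right) - 4\right) + 5\right) 22 + 46 = \left(- 3 \left(\left(\left(- \frac{1}{2} + 2 - \frac{1}{5}\right) + 0\right) - 4\right) + 5\right) 22 + 46 = \left(- 3 \left(\left(\frac{13}{10} + 0\right) - 4\right) + 5\right) 22 + 46 = \left(- 3 \left(\frac{13}{10} - 4\right) + 5\right) 22 + 46 = \left(\left(-3\right) \left(- \frac{27}{10}\right) + 5\right) 22 + 46 = \left(\frac{81}{10} + 5\right) 22 + 46 = \frac{131}{10} \cdot 22 + 46 = \frac{1441}{5} + 46 = \frac{1671}{5}$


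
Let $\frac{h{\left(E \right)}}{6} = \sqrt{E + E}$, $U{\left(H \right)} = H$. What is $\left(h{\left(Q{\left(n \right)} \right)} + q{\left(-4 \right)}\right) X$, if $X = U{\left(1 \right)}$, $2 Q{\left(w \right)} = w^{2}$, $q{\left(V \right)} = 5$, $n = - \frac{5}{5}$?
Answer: $11$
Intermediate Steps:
$n = -1$ ($n = \left(-5\right) \frac{1}{5} = -1$)
$Q{\left(w \right)} = \frac{w^{2}}{2}$
$X = 1$
$h{\left(E \right)} = 6 \sqrt{2} \sqrt{E}$ ($h{\left(E \right)} = 6 \sqrt{E + E} = 6 \sqrt{2 E} = 6 \sqrt{2} \sqrt{E}$)
$\left(h{\left(Q{\left(n \right)} \right)} + q{\left(-4 \right)}\right) X = \left(6 \sqrt{2} \sqrt{\frac{\left(-1\right)^{2}}{2}} + 5\right) 1 = \left(6 \sqrt{2} \sqrt{\frac{1}{2} \cdot 1} + 5\right) 1 = \left(\frac{6 \sqrt{2}}{\sqrt{2}} + 5\right) 1 = \left(6 \sqrt{2} \frac{\sqrt{2}}{2} + 5\right) 1 = \left(6 + 5\right) 1 = 11 \cdot 1 = 11$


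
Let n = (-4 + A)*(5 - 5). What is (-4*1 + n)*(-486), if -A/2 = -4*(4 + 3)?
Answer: 1944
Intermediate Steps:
A = 56 (A = -(-8)*(4 + 3) = -(-8)*7 = -2*(-28) = 56)
n = 0 (n = (-4 + 56)*(5 - 5) = 52*0 = 0)
(-4*1 + n)*(-486) = (-4*1 + 0)*(-486) = (-4 + 0)*(-486) = -4*(-486) = 1944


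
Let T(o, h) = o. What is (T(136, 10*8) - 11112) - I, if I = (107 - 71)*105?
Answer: -14756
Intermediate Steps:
I = 3780 (I = 36*105 = 3780)
(T(136, 10*8) - 11112) - I = (136 - 11112) - 1*3780 = -10976 - 3780 = -14756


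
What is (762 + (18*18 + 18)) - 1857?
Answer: -753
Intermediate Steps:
(762 + (18*18 + 18)) - 1857 = (762 + (324 + 18)) - 1857 = (762 + 342) - 1857 = 1104 - 1857 = -753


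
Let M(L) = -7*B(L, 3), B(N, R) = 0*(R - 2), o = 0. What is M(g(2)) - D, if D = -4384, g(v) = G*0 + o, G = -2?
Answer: 4384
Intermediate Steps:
g(v) = 0 (g(v) = -2*0 + 0 = 0 + 0 = 0)
B(N, R) = 0 (B(N, R) = 0*(-2 + R) = 0)
M(L) = 0 (M(L) = -7*0 = 0)
M(g(2)) - D = 0 - 1*(-4384) = 0 + 4384 = 4384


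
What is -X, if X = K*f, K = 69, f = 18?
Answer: -1242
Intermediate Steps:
X = 1242 (X = 69*18 = 1242)
-X = -1*1242 = -1242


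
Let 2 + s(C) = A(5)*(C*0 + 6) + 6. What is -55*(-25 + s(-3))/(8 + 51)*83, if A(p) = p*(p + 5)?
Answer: -1273635/59 ≈ -21587.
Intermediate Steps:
A(p) = p*(5 + p)
s(C) = 304 (s(C) = -2 + ((5*(5 + 5))*(C*0 + 6) + 6) = -2 + ((5*10)*(0 + 6) + 6) = -2 + (50*6 + 6) = -2 + (300 + 6) = -2 + 306 = 304)
-55*(-25 + s(-3))/(8 + 51)*83 = -55*(-25 + 304)/(8 + 51)*83 = -15345/59*83 = -1273635/59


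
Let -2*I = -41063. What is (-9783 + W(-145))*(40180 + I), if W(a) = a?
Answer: -602743772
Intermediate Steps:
I = 41063/2 (I = -½*(-41063) = 41063/2 ≈ 20532.)
(-9783 + W(-145))*(40180 + I) = (-9783 - 145)*(40180 + 41063/2) = -9928*121423/2 = -602743772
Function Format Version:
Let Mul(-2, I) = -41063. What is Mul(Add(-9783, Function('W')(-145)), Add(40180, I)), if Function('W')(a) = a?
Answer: -602743772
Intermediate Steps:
I = Rational(41063, 2) (I = Mul(Rational(-1, 2), -41063) = Rational(41063, 2) ≈ 20532.)
Mul(Add(-9783, Function('W')(-145)), Add(40180, I)) = Mul(Add(-9783, -145), Add(40180, Rational(41063, 2))) = Mul(-9928, Rational(121423, 2)) = -602743772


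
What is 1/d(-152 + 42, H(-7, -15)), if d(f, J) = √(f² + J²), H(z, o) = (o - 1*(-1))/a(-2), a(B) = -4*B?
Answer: 4*√193649/193649 ≈ 0.0090898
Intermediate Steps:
H(z, o) = ⅛ + o/8 (H(z, o) = (o - 1*(-1))/((-4*(-2))) = (o + 1)/8 = (1 + o)*(⅛) = ⅛ + o/8)
d(f, J) = √(J² + f²)
1/d(-152 + 42, H(-7, -15)) = 1/(√((⅛ + (⅛)*(-15))² + (-152 + 42)²)) = 1/(√((⅛ - 15/8)² + (-110)²)) = 1/(√((-7/4)² + 12100)) = 1/(√(49/16 + 12100)) = 1/(√(193649/16)) = 1/(√193649/4) = 4*√193649/193649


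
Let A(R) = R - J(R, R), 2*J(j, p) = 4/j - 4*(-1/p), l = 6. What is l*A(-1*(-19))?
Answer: 2142/19 ≈ 112.74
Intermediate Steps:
J(j, p) = 2/j + 2/p (J(j, p) = (4/j - 4*(-1/p))/2 = (4/j - (-4)/p)/2 = (4/j + 4/p)/2 = 2/j + 2/p)
A(R) = R - 4/R (A(R) = R - (2/R + 2/R) = R - 4/R)
l*A(-1*(-19)) = 6*(-1*(-19) - 4/((-1*(-19)))) = 6*(19 - 4/19) = 6*(357/19) = 2142/19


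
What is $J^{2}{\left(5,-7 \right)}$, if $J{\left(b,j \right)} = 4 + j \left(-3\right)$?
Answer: $625$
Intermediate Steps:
$J{\left(b,j \right)} = 4 - 3 j$
$J^{2}{\left(5,-7 \right)} = \left(4 - -21\right)^{2} = \left(4 + 21\right)^{2} = 25^{2} = 625$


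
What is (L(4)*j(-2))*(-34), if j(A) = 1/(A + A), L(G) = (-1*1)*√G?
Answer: -17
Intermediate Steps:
L(G) = -√G
j(A) = 1/(2*A)
(L(4)*j(-2))*(-34) = ((-√4)*((½)/(-2)))*(-34) = ((-1*2)*((½)*(-½)))*(-34) = -2*(-¼)*(-34) = (½)*(-34) = -17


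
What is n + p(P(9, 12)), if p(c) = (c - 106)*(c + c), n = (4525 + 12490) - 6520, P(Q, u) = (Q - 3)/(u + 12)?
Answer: 83537/8 ≈ 10442.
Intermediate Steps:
P(Q, u) = (-3 + Q)/(12 + u)
n = 10495 (n = 17015 - 6520 = 10495)
p(c) = 2*c*(-106 + c) (p(c) = (-106 + c)*(2*c) = 2*c*(-106 + c))
n + p(P(9, 12)) = 10495 + 2*((-3 + 9)/(12 + 12))*(-106 + (-3 + 9)/(12 + 12)) = 10495 + 2*(6/24)*(-106 + 6/24) = 10495 + 2*((1/24)*6)*(-106 + (1/24)*6) = 10495 + 2*(1/4)*(-106 + 1/4) = 10495 + 2*(1/4)*(-423/4) = 10495 - 423/8 = 83537/8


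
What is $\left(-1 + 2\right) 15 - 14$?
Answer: $1$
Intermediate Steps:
$\left(-1 + 2\right) 15 - 14 = 1 \cdot 15 - 14 = 15 - 14 = 1$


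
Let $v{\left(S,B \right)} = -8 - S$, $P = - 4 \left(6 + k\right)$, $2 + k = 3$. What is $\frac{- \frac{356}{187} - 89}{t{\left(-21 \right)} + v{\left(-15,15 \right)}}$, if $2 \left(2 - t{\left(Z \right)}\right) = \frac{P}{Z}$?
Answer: $- \frac{50997}{4675} \approx -10.908$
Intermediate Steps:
$k = 1$ ($k = -2 + 3 = 1$)
$P = -28$ ($P = - 4 \left(6 + 1\right) = \left(-4\right) 7 = -28$)
$t{\left(Z \right)} = 2 + \frac{14}{Z}$ ($t{\left(Z \right)} = 2 - \frac{\left(-28\right) \frac{1}{Z}}{2} = 2 + \frac{14}{Z}$)
$\frac{- \frac{356}{187} - 89}{t{\left(-21 \right)} + v{\left(-15,15 \right)}} = \frac{- \frac{356}{187} - 89}{\left(2 + \frac{14}{-21}\right) - -7} = \frac{\left(-356\right) \frac{1}{187} - 89}{\left(2 + 14 \left(- \frac{1}{21}\right)\right) + \left(-8 + 15\right)} = \frac{- \frac{356}{187} - 89}{\left(2 - \frac{2}{3}\right) + 7} = - \frac{16999}{187 \left(\frac{4}{3} + 7\right)} = - \frac{16999}{187 \cdot \frac{25}{3}} = \left(- \frac{16999}{187}\right) \frac{3}{25} = - \frac{50997}{4675}$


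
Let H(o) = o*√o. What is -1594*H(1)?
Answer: -1594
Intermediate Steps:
H(o) = o^(3/2)
-1594*H(1) = -1594*1^(3/2) = -1594*1 = -1594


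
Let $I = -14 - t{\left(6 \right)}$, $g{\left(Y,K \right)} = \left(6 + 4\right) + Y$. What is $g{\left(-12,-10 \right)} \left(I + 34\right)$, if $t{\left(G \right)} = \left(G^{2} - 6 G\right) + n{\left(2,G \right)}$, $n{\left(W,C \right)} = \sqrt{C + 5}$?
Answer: $-40 + 2 \sqrt{11} \approx -33.367$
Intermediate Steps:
$n{\left(W,C \right)} = \sqrt{5 + C}$
$t{\left(G \right)} = G^{2} + \sqrt{5 + G} - 6 G$ ($t{\left(G \right)} = \left(G^{2} - 6 G\right) + \sqrt{5 + G} = G^{2} + \sqrt{5 + G} - 6 G$)
$g{\left(Y,K \right)} = 10 + Y$
$I = -14 - \sqrt{11}$ ($I = -14 - \left(6^{2} + \sqrt{5 + 6} - 36\right) = -14 - \left(36 + \sqrt{11} - 36\right) = -14 - \sqrt{11} \approx -17.317$)
$g{\left(-12,-10 \right)} \left(I + 34\right) = \left(10 - 12\right) \left(\left(-14 - \sqrt{11}\right) + 34\right) = - 2 \left(20 - \sqrt{11}\right) = -40 + 2 \sqrt{11}$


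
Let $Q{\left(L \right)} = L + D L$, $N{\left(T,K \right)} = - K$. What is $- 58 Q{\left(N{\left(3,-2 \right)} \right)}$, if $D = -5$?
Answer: $464$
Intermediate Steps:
$Q{\left(L \right)} = - 4 L$ ($Q{\left(L \right)} = L - 5 L = - 4 L$)
$- 58 Q{\left(N{\left(3,-2 \right)} \right)} = - 58 \left(- 4 \left(\left(-1\right) \left(-2\right)\right)\right) = - 58 \left(\left(-4\right) 2\right) = \left(-58\right) \left(-8\right) = 464$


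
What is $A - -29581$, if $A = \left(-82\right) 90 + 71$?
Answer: $22272$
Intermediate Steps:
$A = -7309$ ($A = -7380 + 71 = -7309$)
$A - -29581 = -7309 - -29581 = -7309 + 29581 = 22272$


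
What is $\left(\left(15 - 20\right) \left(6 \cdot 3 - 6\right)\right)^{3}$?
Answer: $-216000$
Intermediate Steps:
$\left(\left(15 - 20\right) \left(6 \cdot 3 - 6\right)\right)^{3} = \left(- 5 \left(18 - 6\right)\right)^{3} = \left(\left(-5\right) 12\right)^{3} = \left(-60\right)^{3} = -216000$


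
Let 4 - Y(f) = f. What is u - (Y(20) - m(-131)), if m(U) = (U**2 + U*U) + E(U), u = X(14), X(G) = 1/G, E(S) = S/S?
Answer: 480747/14 ≈ 34339.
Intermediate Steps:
E(S) = 1
Y(f) = 4 - f
u = 1/14 ≈ 0.071429
m(U) = 1 + 2*U**2 (m(U) = (U**2 + U*U) + 1 = (U**2 + U**2) + 1 = 2*U**2 + 1 = 1 + 2*U**2)
u - (Y(20) - m(-131)) = 1/14 - ((4 - 1*20) - (1 + 2*(-131)**2)) = 1/14 - ((4 - 20) - (1 + 2*17161)) = 1/14 - (-16 - (1 + 34322)) = 1/14 - (-16 - 1*34323) = 1/14 - (-16 - 34323) = 1/14 - 1*(-34339) = 1/14 + 34339 = 480747/14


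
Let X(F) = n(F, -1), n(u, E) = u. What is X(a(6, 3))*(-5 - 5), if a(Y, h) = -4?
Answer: 40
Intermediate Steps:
X(F) = F
X(a(6, 3))*(-5 - 5) = -4*(-5 - 5) = -4*(-10) = 40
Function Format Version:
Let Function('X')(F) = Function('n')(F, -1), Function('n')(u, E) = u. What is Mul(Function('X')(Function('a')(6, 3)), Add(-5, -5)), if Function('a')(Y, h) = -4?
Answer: 40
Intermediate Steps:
Function('X')(F) = F
Mul(Function('X')(Function('a')(6, 3)), Add(-5, -5)) = Mul(-4, Add(-5, -5)) = Mul(-4, -10) = 40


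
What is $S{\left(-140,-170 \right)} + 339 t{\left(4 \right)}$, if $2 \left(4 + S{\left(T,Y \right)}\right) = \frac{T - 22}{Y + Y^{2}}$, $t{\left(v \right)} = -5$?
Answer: $- \frac{48812351}{28730} \approx -1699.0$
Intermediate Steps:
$S{\left(T,Y \right)} = -4 + \frac{-22 + T}{2 \left(Y + Y^{2}\right)}$ ($S{\left(T,Y \right)} = -4 + \frac{\left(T - 22\right) \frac{1}{Y + Y^{2}}}{2} = -4 + \frac{\left(-22 + T\right) \frac{1}{Y + Y^{2}}}{2} = -4 + \frac{\frac{1}{Y + Y^{2}} \left(-22 + T\right)}{2} = -4 + \frac{-22 + T}{2 \left(Y + Y^{2}\right)}$)
$S{\left(-140,-170 \right)} + 339 t{\left(4 \right)} = \frac{-22 - 140 - -1360 - 8 \left(-170\right)^{2}}{2 \left(-170\right) \left(1 - 170\right)} + 339 \left(-5\right) = \frac{1}{2} \left(- \frac{1}{170}\right) \frac{1}{-169} \left(-22 - 140 + 1360 - 231200\right) - 1695 = \frac{1}{2} \left(- \frac{1}{170}\right) \left(- \frac{1}{169}\right) \left(-22 - 140 + 1360 - 231200\right) - 1695 = \frac{1}{2} \left(- \frac{1}{170}\right) \left(- \frac{1}{169}\right) \left(-230002\right) - 1695 = - \frac{115001}{28730} - 1695 = - \frac{48812351}{28730}$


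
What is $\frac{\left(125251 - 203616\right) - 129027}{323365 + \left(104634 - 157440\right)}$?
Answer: $- \frac{207392}{270559} \approx -0.76653$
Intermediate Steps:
$\frac{\left(125251 - 203616\right) - 129027}{323365 + \left(104634 - 157440\right)} = \frac{-78365 - 129027}{323365 - 52806} = - \frac{207392}{270559}$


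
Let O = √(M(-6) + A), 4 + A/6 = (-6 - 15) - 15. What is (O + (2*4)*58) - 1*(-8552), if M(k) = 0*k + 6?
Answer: 9016 + 3*I*√26 ≈ 9016.0 + 15.297*I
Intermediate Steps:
M(k) = 6 (M(k) = 0 + 6 = 6)
A = -240 (A = -24 + 6*((-6 - 15) - 15) = -24 + 6*(-21 - 15) = -24 + 6*(-36) = -24 - 216 = -240)
O = 3*I*√26 (O = √(6 - 240) = √(-234) = 3*I*√26 ≈ 15.297*I)
(O + (2*4)*58) - 1*(-8552) = (3*I*√26 + (2*4)*58) - 1*(-8552) = (3*I*√26 + 8*58) + 8552 = (3*I*√26 + 464) + 8552 = (464 + 3*I*√26) + 8552 = 9016 + 3*I*√26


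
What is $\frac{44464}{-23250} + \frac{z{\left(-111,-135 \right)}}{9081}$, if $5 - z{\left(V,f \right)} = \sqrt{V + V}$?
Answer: $- \frac{67276889}{35188875} - \frac{i \sqrt{222}}{9081} \approx -1.9119 - 0.0016408 i$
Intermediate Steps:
$z{\left(V,f \right)} = 5 - \sqrt{2} \sqrt{V}$ ($z{\left(V,f \right)} = 5 - \sqrt{V + V} = 5 - \sqrt{2 V} = 5 - \sqrt{2} \sqrt{V}$)
$\frac{44464}{-23250} + \frac{z{\left(-111,-135 \right)}}{9081} = \frac{44464}{-23250} + \frac{5 - \sqrt{2} \sqrt{-111}}{9081} = 44464 \left(- \frac{1}{23250}\right) + \left(5 - \sqrt{2} i \sqrt{111}\right) \frac{1}{9081} = - \frac{22232}{11625} + \left(5 - i \sqrt{222}\right) \frac{1}{9081} = - \frac{22232}{11625} + \left(\frac{5}{9081} - \frac{i \sqrt{222}}{9081}\right) = - \frac{67276889}{35188875} - \frac{i \sqrt{222}}{9081}$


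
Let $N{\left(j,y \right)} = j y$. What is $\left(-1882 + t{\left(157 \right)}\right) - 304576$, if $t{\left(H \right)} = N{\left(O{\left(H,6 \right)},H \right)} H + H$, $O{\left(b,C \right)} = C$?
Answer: $-158407$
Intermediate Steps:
$t{\left(H \right)} = H + 6 H^{2}$ ($t{\left(H \right)} = 6 H H + H = 6 H^{2} + H = H + 6 H^{2}$)
$\left(-1882 + t{\left(157 \right)}\right) - 304576 = \left(-1882 + 157 \left(1 + 6 \cdot 157\right)\right) - 304576 = \left(-1882 + 157 \left(1 + 942\right)\right) - 304576 = \left(-1882 + 157 \cdot 943\right) - 304576 = \left(-1882 + 148051\right) - 304576 = 146169 - 304576 = -158407$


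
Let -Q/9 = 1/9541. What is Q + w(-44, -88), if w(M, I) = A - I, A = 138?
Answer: 2156257/9541 ≈ 226.00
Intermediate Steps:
Q = -9/9541 ≈ -0.00094330
w(M, I) = 138 - I
Q + w(-44, -88) = -9/9541 + (138 - 1*(-88)) = -9/9541 + (138 + 88) = -9/9541 + 226 = 2156257/9541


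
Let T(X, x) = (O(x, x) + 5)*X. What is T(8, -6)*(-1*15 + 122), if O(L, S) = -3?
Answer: 1712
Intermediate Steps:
T(X, x) = 2*X (T(X, x) = (-3 + 5)*X = 2*X)
T(8, -6)*(-1*15 + 122) = (2*8)*(-1*15 + 122) = 16*(-15 + 122) = 16*107 = 1712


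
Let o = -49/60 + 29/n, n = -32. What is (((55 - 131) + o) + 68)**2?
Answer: 21780889/230400 ≈ 94.535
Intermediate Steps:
o = -827/480 (o = -49/60 + 29/(-32) = -49*1/60 + 29*(-1/32) = -49/60 - 29/32 = -827/480 ≈ -1.7229)
(((55 - 131) + o) + 68)**2 = (((55 - 131) - 827/480) + 68)**2 = ((-76 - 827/480) + 68)**2 = (-37307/480 + 68)**2 = (-4667/480)**2 = 21780889/230400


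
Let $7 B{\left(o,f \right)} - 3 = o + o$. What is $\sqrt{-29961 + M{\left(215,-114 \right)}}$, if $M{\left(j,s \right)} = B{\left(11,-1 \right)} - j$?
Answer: $\frac{i \sqrt{1478449}}{7} \approx 173.7 i$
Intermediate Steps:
$B{\left(o,f \right)} = \frac{3}{7} + \frac{2 o}{7}$ ($B{\left(o,f \right)} = \frac{3}{7} + \frac{o + o}{7} = \frac{3}{7} + \frac{2 o}{7}$)
$M{\left(j,s \right)} = \frac{25}{7} - j$ ($M{\left(j,s \right)} = \left(\frac{3}{7} + \frac{2}{7} \cdot 11\right) - j = \left(\frac{3}{7} + \frac{22}{7}\right) - j = \frac{25}{7} - j$)
$\sqrt{-29961 + M{\left(215,-114 \right)}} = \sqrt{-29961 + \left(\frac{25}{7} - 215\right)} = \sqrt{-29961 - \frac{1480}{7}} = \sqrt{- \frac{211207}{7}} = \frac{i \sqrt{1478449}}{7}$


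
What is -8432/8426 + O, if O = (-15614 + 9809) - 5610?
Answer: -48095611/4213 ≈ -11416.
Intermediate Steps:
O = -11415 (O = -5805 - 5610 = -11415)
-8432/8426 + O = -8432/8426 - 11415 = -8432*1/8426 - 11415 = -4216/4213 - 11415 = -48095611/4213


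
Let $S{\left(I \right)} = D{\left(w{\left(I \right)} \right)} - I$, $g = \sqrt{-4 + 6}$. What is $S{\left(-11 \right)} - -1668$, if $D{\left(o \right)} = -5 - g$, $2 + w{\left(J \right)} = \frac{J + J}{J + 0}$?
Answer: $1674 - \sqrt{2} \approx 1672.6$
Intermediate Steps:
$w{\left(J \right)} = 0$ ($w{\left(J \right)} = -2 + \frac{J + J}{J + 0} = -2 + \frac{2 J}{J} = -2 + 2 = 0$)
$g = \sqrt{2} \approx 1.4142$
$D{\left(o \right)} = -5 - \sqrt{2}$
$S{\left(I \right)} = -5 - I - \sqrt{2}$ ($S{\left(I \right)} = \left(-5 - \sqrt{2}\right) - I = -5 - I - \sqrt{2}$)
$S{\left(-11 \right)} - -1668 = \left(-5 - -11 - \sqrt{2}\right) - -1668 = \left(-5 + 11 - \sqrt{2}\right) + 1668 = \left(6 - \sqrt{2}\right) + 1668 = 1674 - \sqrt{2}$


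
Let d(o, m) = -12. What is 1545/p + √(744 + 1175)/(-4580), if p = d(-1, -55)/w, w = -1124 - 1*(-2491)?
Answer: -704005/4 - √1919/4580 ≈ -1.7600e+5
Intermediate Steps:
w = 1367 (w = -1124 + 2491 = 1367)
p = -12/1367 ≈ -0.0087783
1545/p + √(744 + 1175)/(-4580) = 1545/(-12/1367) + √(744 + 1175)/(-4580) = 1545*(-1367/12) + √1919*(-1/4580) = -704005/4 - √1919/4580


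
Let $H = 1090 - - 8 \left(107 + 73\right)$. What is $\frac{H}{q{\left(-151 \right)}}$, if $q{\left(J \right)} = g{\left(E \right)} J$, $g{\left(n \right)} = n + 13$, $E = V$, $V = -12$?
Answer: $- \frac{2530}{151} \approx -16.755$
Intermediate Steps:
$E = -12$
$g{\left(n \right)} = 13 + n$
$q{\left(J \right)} = J$ ($q{\left(J \right)} = \left(13 - 12\right) J = 1 J = J$)
$H = 2530$ ($H = 1090 - \left(-8\right) 180 = 1090 - -1440 = 1090 + 1440 = 2530$)
$\frac{H}{q{\left(-151 \right)}} = \frac{2530}{-151} = 2530 \left(- \frac{1}{151}\right) = - \frac{2530}{151}$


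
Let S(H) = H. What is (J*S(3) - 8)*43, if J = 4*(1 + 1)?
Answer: 688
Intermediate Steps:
J = 8 (J = 4*2 = 8)
(J*S(3) - 8)*43 = (8*3 - 8)*43 = (24 - 8)*43 = 16*43 = 688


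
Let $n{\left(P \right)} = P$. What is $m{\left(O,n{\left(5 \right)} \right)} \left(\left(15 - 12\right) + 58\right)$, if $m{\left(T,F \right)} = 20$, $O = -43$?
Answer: $1220$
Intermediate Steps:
$m{\left(O,n{\left(5 \right)} \right)} \left(\left(15 - 12\right) + 58\right) = 20 \left(\left(15 - 12\right) + 58\right) = 20 \left(3 + 58\right) = 20 \cdot 61 = 1220$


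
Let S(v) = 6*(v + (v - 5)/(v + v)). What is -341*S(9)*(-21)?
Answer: 396242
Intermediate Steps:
S(v) = 6*v + 3*(-5 + v)/v (S(v) = 6*(v + (-5 + v)/((2*v))) = 6*(v + (-5 + v)*(1/(2*v))) = 6*(v + (-5 + v)/(2*v)) = 6*v + 3*(-5 + v)/v)
-341*S(9)*(-21) = -341*(3 - 15/9 + 6*9)*(-21) = -341*(3 - 15*1/9 + 54)*(-21) = -341*(3 - 5/3 + 54)*(-21) = -56606*(-21)/3 = -341*(-1162) = 396242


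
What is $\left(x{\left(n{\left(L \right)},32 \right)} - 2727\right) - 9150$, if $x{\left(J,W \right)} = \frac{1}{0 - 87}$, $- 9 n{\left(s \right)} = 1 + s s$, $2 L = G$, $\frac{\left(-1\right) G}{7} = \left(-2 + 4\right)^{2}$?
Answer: $- \frac{1033300}{87} \approx -11877.0$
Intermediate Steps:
$G = -28$ ($G = - 7 \left(-2 + 4\right)^{2} = - 7 \cdot 2^{2} = \left(-7\right) 4 = -28$)
$L = -14$ ($L = \frac{1}{2} \left(-28\right) = -14$)
$n{\left(s \right)} = - \frac{1}{9} - \frac{s^{2}}{9}$ ($n{\left(s \right)} = - \frac{1 + s s}{9} = - \frac{1 + s^{2}}{9} = - \frac{1}{9} - \frac{s^{2}}{9}$)
$x{\left(J,W \right)} = - \frac{1}{87}$ ($x{\left(J,W \right)} = \frac{1}{-87} = - \frac{1}{87}$)
$\left(x{\left(n{\left(L \right)},32 \right)} - 2727\right) - 9150 = \left(- \frac{1}{87} - 2727\right) - 9150 = - \frac{237250}{87} - 9150 = - \frac{1033300}{87}$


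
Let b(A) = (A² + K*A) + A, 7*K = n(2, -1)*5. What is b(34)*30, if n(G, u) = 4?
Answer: 270300/7 ≈ 38614.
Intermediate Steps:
K = 20/7 (K = (4*5)/7 = (⅐)*20 = 20/7 ≈ 2.8571)
b(A) = A² + 27*A/7 (b(A) = (A² + 20*A/7) + A = A² + 27*A/7)
b(34)*30 = ((⅐)*34*(27 + 7*34))*30 = ((⅐)*34*(27 + 238))*30 = ((⅐)*34*265)*30 = (9010/7)*30 = 270300/7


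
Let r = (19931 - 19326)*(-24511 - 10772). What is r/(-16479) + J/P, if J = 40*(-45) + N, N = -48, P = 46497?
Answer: 10025298037/7739637 ≈ 1295.3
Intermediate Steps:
J = -1848 (J = 40*(-45) - 48 = -1800 - 48 = -1848)
r = -21346215 (r = 605*(-35283) = -21346215)
r/(-16479) + J/P = -21346215/(-16479) - 1848/46497 = -21346215*(-1/16479) - 1848*1/46497 = 7115405/5493 - 56/1409 = 10025298037/7739637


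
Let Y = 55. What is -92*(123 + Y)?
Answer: -16376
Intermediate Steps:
-92*(123 + Y) = -92*(123 + 55) = -92*178 = -16376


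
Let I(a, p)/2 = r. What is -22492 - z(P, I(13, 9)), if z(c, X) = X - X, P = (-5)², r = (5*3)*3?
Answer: -22492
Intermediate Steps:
r = 45 (r = 15*3 = 45)
P = 25
I(a, p) = 90 (I(a, p) = 2*45 = 90)
z(c, X) = 0
-22492 - z(P, I(13, 9)) = -22492 - 1*0 = -22492 + 0 = -22492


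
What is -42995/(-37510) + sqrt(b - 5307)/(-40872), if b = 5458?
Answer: 8599/7502 - sqrt(151)/40872 ≈ 1.1459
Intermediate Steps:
-42995/(-37510) + sqrt(b - 5307)/(-40872) = -42995/(-37510) + sqrt(5458 - 5307)/(-40872) = -42995*(-1/37510) + sqrt(151)*(-1/40872) = 8599/7502 - sqrt(151)/40872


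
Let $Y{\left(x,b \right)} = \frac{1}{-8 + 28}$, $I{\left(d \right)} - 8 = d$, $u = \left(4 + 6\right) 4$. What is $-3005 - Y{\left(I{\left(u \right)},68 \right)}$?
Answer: $- \frac{60101}{20} \approx -3005.1$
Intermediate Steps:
$u = 40$ ($u = 10 \cdot 4 = 40$)
$I{\left(d \right)} = 8 + d$
$Y{\left(x,b \right)} = \frac{1}{20}$
$-3005 - Y{\left(I{\left(u \right)},68 \right)} = -3005 - \frac{1}{20} = - \frac{60101}{20}$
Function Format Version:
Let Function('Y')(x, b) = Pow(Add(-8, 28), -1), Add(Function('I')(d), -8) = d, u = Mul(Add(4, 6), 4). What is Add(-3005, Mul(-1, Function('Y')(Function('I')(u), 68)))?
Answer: Rational(-60101, 20) ≈ -3005.1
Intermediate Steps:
u = 40 (u = Mul(10, 4) = 40)
Function('I')(d) = Add(8, d)
Function('Y')(x, b) = Rational(1, 20) (Function('Y')(x, b) = Pow(20, -1) = Rational(1, 20))
Add(-3005, Mul(-1, Function('Y')(Function('I')(u), 68))) = Add(-3005, Mul(-1, Rational(1, 20))) = Add(-3005, Rational(-1, 20)) = Rational(-60101, 20)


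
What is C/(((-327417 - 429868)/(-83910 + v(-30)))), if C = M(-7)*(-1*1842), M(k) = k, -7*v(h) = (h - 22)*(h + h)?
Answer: 217536516/151457 ≈ 1436.3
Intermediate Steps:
v(h) = -2*h*(-22 + h)/7 (v(h) = -(h - 22)*(h + h)/7 = -(-22 + h)*2*h/7 = -2*h*(-22 + h)/7)
C = 12894 (C = -(-7)*1842 = -7*(-1842) = 12894)
C/(((-327417 - 429868)/(-83910 + v(-30)))) = 12894/(((-327417 - 429868)/(-83910 + (2/7)*(-30)*(22 - 1*(-30))))) = 12894/((-757285/(-83910 + (2/7)*(-30)*(22 + 30)))) = 12894/((-757285/(-83910 + (2/7)*(-30)*52))) = 12894/((-757285/(-83910 - 3120/7))) = 12894/((-757285/(-590490/7))) = 12894/((-757285*(-7/590490))) = 12894/(1060199/118098) = 12894*(118098/1060199) = 217536516/151457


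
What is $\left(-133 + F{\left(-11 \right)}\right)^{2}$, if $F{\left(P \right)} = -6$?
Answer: $19321$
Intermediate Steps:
$\left(-133 + F{\left(-11 \right)}\right)^{2} = \left(-133 - 6\right)^{2} = \left(-139\right)^{2} = 19321$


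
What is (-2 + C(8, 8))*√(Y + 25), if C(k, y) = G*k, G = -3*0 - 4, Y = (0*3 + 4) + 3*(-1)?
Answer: -34*√26 ≈ -173.37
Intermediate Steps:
Y = 1 (Y = (0 + 4) - 3 = 4 - 3 = 1)
G = -4 (G = 0 - 4 = -4)
C(k, y) = -4*k
(-2 + C(8, 8))*√(Y + 25) = (-2 - 4*8)*√(1 + 25) = (-2 - 32)*√26 = -34*√26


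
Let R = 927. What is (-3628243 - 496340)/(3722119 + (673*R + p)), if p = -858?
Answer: -4124583/4345132 ≈ -0.94924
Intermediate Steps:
(-3628243 - 496340)/(3722119 + (673*R + p)) = (-3628243 - 496340)/(3722119 + (673*927 - 858)) = -4124583/(3722119 + (623871 - 858)) = -4124583/(3722119 + 623013) = -4124583/4345132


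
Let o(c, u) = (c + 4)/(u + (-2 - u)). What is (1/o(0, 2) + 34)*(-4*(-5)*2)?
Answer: 1340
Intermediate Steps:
o(c, u) = -2 - c/2 (o(c, u) = (4 + c)/(-2) = (4 + c)*(-½) = -2 - c/2)
(1/o(0, 2) + 34)*(-4*(-5)*2) = (1/(-2 - ½*0) + 34)*(-4*(-5)*2) = (1/(-2 + 0) + 34)*(20*2) = (1/(-2) + 34)*40 = (-½ + 34)*40 = (67/2)*40 = 1340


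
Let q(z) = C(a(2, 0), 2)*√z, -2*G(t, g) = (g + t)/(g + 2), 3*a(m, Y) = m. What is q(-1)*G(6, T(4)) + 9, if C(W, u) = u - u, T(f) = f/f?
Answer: 9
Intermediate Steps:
T(f) = 1
a(m, Y) = m/3
C(W, u) = 0
G(t, g) = -(g + t)/(2*(2 + g)) (G(t, g) = -(g + t)/(2*(g + 2)) = -(g + t)/(2*(2 + g)))
q(z) = 0 (q(z) = 0*√z = 0)
q(-1)*G(6, T(4)) + 9 = 0*((-1*1 - 1*6)/(2*(2 + 1))) + 9 = 0*((½)*(-1 - 6)/3) + 9 = 0*((½)*(⅓)*(-7)) + 9 = 0*(-7/6) + 9 = 0 + 9 = 9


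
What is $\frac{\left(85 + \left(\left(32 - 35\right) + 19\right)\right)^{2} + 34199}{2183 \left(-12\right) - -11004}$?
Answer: $- \frac{1850}{633} \approx -2.9226$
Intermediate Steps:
$\frac{\left(85 + \left(\left(32 - 35\right) + 19\right)\right)^{2} + 34199}{2183 \left(-12\right) - -11004} = \frac{\left(85 + \left(-3 + 19\right)\right)^{2} + 34199}{-26196 + \left(-6962 + 17966\right)} = \frac{\left(85 + 16\right)^{2} + 34199}{-26196 + 11004} = \frac{101^{2} + 34199}{-15192} = \left(10201 + 34199\right) \left(- \frac{1}{15192}\right) = 44400 \left(- \frac{1}{15192}\right) = - \frac{1850}{633}$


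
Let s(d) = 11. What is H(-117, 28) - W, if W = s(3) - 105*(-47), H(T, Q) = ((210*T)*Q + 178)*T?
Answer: 80465548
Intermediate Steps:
H(T, Q) = T*(178 + 210*Q*T) (H(T, Q) = (210*Q*T + 178)*T = (178 + 210*Q*T)*T = T*(178 + 210*Q*T))
W = 4946 (W = 11 - 105*(-47) = 11 + 4935 = 4946)
H(-117, 28) - W = 2*(-117)*(89 + 105*28*(-117)) - 1*4946 = 2*(-117)*(89 - 343980) - 4946 = 2*(-117)*(-343891) - 4946 = 80470494 - 4946 = 80465548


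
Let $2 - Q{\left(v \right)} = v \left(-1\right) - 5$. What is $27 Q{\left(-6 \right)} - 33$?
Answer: $-6$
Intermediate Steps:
$Q{\left(v \right)} = 7 + v$ ($Q{\left(v \right)} = 2 - \left(v \left(-1\right) - 5\right) = 2 - \left(- v - 5\right) = 2 - \left(-5 - v\right) = 2 + \left(5 + v\right) = 7 + v$)
$27 Q{\left(-6 \right)} - 33 = 27 \left(7 - 6\right) - 33 = 27 \cdot 1 - 33 = 27 - 33 = -6$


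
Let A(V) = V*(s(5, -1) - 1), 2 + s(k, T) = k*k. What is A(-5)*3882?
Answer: -427020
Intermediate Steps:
s(k, T) = -2 + k² (s(k, T) = -2 + k*k = -2 + k²)
A(V) = 22*V (A(V) = V*((-2 + 5²) - 1) = V*((-2 + 25) - 1) = V*(23 - 1) = V*22 = 22*V)
A(-5)*3882 = (22*(-5))*3882 = -110*3882 = -427020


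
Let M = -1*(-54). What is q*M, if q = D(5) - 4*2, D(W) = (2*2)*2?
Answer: 0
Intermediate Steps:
D(W) = 8 (D(W) = 4*2 = 8)
M = 54
q = 0 (q = 8 - 4*2 = 8 - 8 = 0)
q*M = 0*54 = 0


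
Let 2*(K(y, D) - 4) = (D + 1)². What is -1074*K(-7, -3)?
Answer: -6444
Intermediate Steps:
K(y, D) = 4 + (1 + D)²/2 (K(y, D) = 4 + (D + 1)²/2 = 4 + (1 + D)²/2)
-1074*K(-7, -3) = -1074*(4 + (1 - 3)²/2) = -1074*(4 + (½)*(-2)²) = -1074*(4 + (½)*4) = -1074*(4 + 2) = -1074*6 = -6444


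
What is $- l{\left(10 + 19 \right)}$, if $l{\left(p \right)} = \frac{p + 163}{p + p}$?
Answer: $- \frac{96}{29} \approx -3.3103$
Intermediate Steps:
$l{\left(p \right)} = \frac{163 + p}{2 p}$
$- l{\left(10 + 19 \right)} = - \frac{163 + \left(10 + 19\right)}{2 \left(10 + 19\right)} = - \frac{163 + 29}{2 \cdot 29} = - \frac{192}{2 \cdot 29} = \left(-1\right) \frac{96}{29} = - \frac{96}{29}$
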